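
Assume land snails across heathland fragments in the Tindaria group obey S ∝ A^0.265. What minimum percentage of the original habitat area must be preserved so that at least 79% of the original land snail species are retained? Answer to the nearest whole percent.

Need (A_new/A_old)^0.265 = 0.79, so A_new/A_old = 0.79^(1/0.265) = 0.79^3.774
ln(A_new/A_old) = ln 0.79 / 0.265 = -0.2357 / 0.265 = -0.8895
A_new/A_old = e^-0.8895 ≈ 0.4109

41%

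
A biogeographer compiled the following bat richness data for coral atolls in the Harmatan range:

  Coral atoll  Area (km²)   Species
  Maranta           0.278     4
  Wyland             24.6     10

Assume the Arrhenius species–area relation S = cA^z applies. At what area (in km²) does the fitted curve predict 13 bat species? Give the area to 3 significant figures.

z = ln(10/4) / ln(24.6/0.278) = 0.9163 / 4.4829 = 0.2044
c = 4 / 0.278^0.2044 = 4 / 0.7698 = 5.196
A = (13/5.196)^(1/0.2044) ⇒ ln A = ln(2.502)/0.2044 = 4.4863
A = e^4.4863 ≈ 88.8 km²

88.8 km²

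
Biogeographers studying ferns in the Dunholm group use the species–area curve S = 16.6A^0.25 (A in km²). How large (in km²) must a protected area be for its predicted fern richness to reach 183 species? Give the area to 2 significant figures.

15000 km²

183 = 16.6 × A^0.25  ⇒  A^0.25 = 183/16.6 = 11.02
ln A = ln(11.02) / 0.25 = 2.4001 / 0.25 = 9.6003
A = e^9.6003 ≈ 14770 km²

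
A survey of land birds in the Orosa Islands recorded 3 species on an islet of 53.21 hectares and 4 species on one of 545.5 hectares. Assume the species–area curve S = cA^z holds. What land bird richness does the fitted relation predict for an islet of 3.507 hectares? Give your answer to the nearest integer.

2

z = ln(4/3) / ln(545.5/53.21) = 0.2877 / 2.3275 = 0.1236
c = 3 / 53.21^0.1236 = 3 / 1.634 = 1.836
S₃ = 1.836 × 3.507^0.1236 = 1.836 × 1.168 ≈ 2.144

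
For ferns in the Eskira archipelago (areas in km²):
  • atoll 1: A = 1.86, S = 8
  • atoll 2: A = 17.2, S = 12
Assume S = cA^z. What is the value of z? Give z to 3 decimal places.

0.182

Taking logs: ln S = ln c + z ln A, so z = (ln S₂ − ln S₁)/(ln A₂ − ln A₁).
z = ln(12/8) / ln(17.2/1.86) = ln(1.5) / ln(9.247) = 0.4055 / 2.2243 = 0.1823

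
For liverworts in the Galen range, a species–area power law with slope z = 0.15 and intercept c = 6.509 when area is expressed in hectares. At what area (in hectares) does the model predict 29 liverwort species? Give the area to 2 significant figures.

29 = 6.509 × A^0.15  ⇒  A^0.15 = 29/6.509 = 4.455
ln A = ln(4.455) / 0.15 = 1.4941 / 0.15 = 9.9607
A = e^9.9607 ≈ 21178 hectares

21000 hectares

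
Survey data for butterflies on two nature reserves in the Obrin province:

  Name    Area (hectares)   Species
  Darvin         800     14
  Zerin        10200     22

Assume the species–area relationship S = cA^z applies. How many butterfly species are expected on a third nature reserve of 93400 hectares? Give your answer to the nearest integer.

z = ln(22/14) / ln(10200/800) = 0.4520 / 2.5455 = 0.1776
c = 14 / 800^0.1776 = 14 / 3.277 = 4.272
S₃ = 4.272 × 93400^0.1776 = 4.272 × 7.63 ≈ 32.6

33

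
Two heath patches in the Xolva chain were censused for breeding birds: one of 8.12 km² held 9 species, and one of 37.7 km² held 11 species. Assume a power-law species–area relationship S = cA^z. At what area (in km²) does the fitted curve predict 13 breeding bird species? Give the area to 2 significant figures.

z = ln(11/9) / ln(37.7/8.12) = 0.2007 / 1.5353 = 0.1307
c = 9 / 8.12^0.1307 = 9 / 1.315 = 6.845
A = (13/6.845)^(1/0.1307) ⇒ ln A = ln(1.899)/0.1307 = 4.9078
A = e^4.9078 ≈ 135.3 km²

140 km²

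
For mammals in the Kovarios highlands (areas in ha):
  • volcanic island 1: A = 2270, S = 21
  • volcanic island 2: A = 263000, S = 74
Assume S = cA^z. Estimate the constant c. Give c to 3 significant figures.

2.71

z = ln(S₂/S₁) / ln(A₂/A₁) = ln(74/21) / ln(263000/2270) = 1.2595 / 4.7524 = 0.2650
c = S₁ / A₁^z = 21 / 2270^0.2650 = 21 / 7.753 = 2.709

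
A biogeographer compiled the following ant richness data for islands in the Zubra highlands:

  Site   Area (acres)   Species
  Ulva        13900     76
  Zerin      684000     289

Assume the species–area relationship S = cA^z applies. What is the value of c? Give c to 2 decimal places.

2.89

z = ln(S₂/S₁) / ln(A₂/A₁) = ln(289/76) / ln(684000/13900) = 1.3357 / 3.8961 = 0.3428
c = S₁ / A₁^z = 76 / 13900^0.3428 = 76 / 26.32 = 2.887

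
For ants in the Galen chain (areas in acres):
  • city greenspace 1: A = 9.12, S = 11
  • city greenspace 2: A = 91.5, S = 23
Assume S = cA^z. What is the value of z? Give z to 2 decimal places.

Taking logs: ln S = ln c + z ln A, so z = (ln S₂ − ln S₁)/(ln A₂ − ln A₁).
z = ln(23/11) / ln(91.5/9.12) = ln(2.091) / ln(10.03) = 0.7376 / 2.3059 = 0.3199

0.32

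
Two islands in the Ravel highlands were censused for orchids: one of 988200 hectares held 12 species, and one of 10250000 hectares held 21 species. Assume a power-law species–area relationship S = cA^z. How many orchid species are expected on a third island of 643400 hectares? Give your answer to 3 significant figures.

10.8

z = ln(21/12) / ln(10250000/988200) = 0.5596 / 2.3391 = 0.2392
c = 12 / 988200^0.2392 = 12 / 27.18 = 0.4415
S₃ = 0.4415 × 643400^0.2392 = 0.4415 × 24.53 ≈ 10.83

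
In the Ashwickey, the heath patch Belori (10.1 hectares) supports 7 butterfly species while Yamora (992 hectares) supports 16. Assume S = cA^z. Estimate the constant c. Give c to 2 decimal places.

z = ln(S₂/S₁) / ln(A₂/A₁) = ln(16/7) / ln(992/10.1) = 0.8267 / 4.5872 = 0.1802
c = S₁ / A₁^z = 7 / 10.1^0.1802 = 7 / 1.517 = 4.614

4.61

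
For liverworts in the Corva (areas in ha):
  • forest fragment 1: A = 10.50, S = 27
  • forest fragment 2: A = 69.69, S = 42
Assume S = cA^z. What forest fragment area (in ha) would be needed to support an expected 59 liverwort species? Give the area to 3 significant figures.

299 ha

z = ln(42/27) / ln(69.69/10.5) = 0.4418 / 1.8927 = 0.2334
c = 27 / 10.5^0.2334 = 27 / 1.731 = 15.59
A = (59/15.59)^(1/0.2334) ⇒ ln A = ln(3.783)/0.2334 = 5.7000
A = e^5.7000 ≈ 298.9 ha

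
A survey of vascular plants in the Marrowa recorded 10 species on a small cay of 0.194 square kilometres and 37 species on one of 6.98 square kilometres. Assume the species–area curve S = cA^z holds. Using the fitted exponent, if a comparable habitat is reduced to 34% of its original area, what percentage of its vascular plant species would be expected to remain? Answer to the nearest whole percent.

z = ln(37/10) / ln(6.98/0.194) = 1.3083 / 3.5829 = 0.3652
S_new/S_old = (A_new/A_old)^z = 0.34^0.3652 = exp(0.3652 × -1.0788) = 0.6744

67%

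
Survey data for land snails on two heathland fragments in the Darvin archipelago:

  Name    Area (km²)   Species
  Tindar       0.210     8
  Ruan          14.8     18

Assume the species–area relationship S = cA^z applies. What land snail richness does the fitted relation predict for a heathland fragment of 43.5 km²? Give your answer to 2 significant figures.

22

z = ln(18/8) / ln(14.8/0.21) = 0.8109 / 4.2553 = 0.1906
c = 8 / 0.21^0.1906 = 8 / 0.7427 = 10.77
S₃ = 10.77 × 43.5^0.1906 = 10.77 × 2.052 ≈ 22.11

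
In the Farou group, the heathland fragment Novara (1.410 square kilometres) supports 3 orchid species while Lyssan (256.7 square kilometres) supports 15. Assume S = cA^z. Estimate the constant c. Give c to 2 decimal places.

z = ln(S₂/S₁) / ln(A₂/A₁) = ln(15/3) / ln(256.7/1.41) = 1.6094 / 5.2043 = 0.3093
c = S₁ / A₁^z = 3 / 1.41^0.3093 = 3 / 1.112 = 2.698

2.70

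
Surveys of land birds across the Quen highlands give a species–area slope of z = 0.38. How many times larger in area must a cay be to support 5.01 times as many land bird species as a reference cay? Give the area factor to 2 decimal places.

(A₂/A₁)^0.38 = 5.01, so A₂/A₁ = 5.01^(1/0.38) = 5.01^2.632
ln(A₂/A₁) = ln 5.01 / 0.38 = 1.6114 / 0.38 = 4.2406
A₂/A₁ = e^4.2406 ≈ 69.45

69.45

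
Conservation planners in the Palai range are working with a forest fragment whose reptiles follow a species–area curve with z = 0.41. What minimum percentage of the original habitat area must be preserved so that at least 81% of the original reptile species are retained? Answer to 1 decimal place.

59.8%

Need (A_new/A_old)^0.41 = 0.81, so A_new/A_old = 0.81^(1/0.41) = 0.81^2.439
ln(A_new/A_old) = ln 0.81 / 0.41 = -0.2107 / 0.41 = -0.5140
A_new/A_old = e^-0.5140 ≈ 0.5981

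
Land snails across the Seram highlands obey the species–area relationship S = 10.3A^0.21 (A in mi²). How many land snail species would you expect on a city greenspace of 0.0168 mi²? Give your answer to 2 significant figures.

S = 10.3 × 0.0168^0.21
ln S = ln 10.3 + 0.21 × ln 0.0168 = 2.3321 + 0.21 × -4.0864 = 1.4740
S = e^1.4740 ≈ 4.367

4.4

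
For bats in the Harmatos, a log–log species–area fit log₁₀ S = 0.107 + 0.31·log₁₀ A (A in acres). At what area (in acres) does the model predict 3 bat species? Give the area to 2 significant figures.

3 = 1.279 × A^0.31  ⇒  A^0.31 = 3/1.279 = 2.345
ln A = ln(2.345) / 0.31 = 0.8522 / 0.31 = 2.7491
A = e^2.7491 ≈ 15.63 acres

16 acres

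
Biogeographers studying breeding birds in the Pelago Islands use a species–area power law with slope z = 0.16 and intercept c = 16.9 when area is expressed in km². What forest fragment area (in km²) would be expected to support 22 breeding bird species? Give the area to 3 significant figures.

22 = 16.9 × A^0.16  ⇒  A^0.16 = 22/16.9 = 1.302
ln A = ln(1.302) / 0.16 = 0.2637 / 0.16 = 1.6483
A = e^1.6483 ≈ 5.198 km²

5.20 km²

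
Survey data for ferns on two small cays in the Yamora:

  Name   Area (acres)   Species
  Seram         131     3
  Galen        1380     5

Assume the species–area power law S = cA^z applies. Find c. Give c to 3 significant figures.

1.04

z = ln(S₂/S₁) / ln(A₂/A₁) = ln(5/3) / ln(1380/131) = 0.5108 / 2.3546 = 0.2169
c = S₁ / A₁^z = 3 / 131^0.2169 = 3 / 2.88 = 1.042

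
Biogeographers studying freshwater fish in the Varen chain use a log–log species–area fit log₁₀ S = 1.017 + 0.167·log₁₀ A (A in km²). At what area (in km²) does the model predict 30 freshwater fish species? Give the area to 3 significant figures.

30 = 10.4 × A^0.167  ⇒  A^0.167 = 30/10.4 = 2.885
ln A = ln(2.885) / 0.167 = 1.0595 / 0.167 = 6.3441
A = e^6.3441 ≈ 569.1 km²

569 km²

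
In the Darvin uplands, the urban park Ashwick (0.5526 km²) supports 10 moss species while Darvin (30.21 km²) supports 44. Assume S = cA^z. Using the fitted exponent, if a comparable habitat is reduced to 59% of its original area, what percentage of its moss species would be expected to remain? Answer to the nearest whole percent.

82%

z = ln(44/10) / ln(30.21/0.5526) = 1.4816 / 4.0013 = 0.3703
S_new/S_old = (A_new/A_old)^z = 0.59^0.3703 = exp(0.3703 × -0.5276) = 0.8225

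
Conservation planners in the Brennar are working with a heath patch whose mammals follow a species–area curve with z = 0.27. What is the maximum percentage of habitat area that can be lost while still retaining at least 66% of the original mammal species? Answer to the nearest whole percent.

Need (A_new/A_old)^0.27 = 0.66, so A_new/A_old = 0.66^(1/0.27) = 0.66^3.704
ln(A_new/A_old) = ln 0.66 / 0.27 = -0.4155 / 0.27 = -1.5389
A_new/A_old = e^-1.5389 ≈ 0.2146
Fraction that can be lost = 1 − 0.2146 = 0.7854

79%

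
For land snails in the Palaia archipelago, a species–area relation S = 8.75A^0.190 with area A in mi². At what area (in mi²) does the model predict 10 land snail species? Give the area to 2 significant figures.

2.0 mi²

10 = 8.75 × A^0.19  ⇒  A^0.19 = 10/8.75 = 1.143
ln A = ln(1.143) / 0.19 = 0.1335 / 0.19 = 0.7028
A = e^0.7028 ≈ 2.019 mi²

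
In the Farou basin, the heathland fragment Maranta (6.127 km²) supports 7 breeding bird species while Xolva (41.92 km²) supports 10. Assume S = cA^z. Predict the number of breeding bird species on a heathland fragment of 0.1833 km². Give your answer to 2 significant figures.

z = ln(10/7) / ln(41.92/6.127) = 0.3567 / 1.9231 = 0.1855
c = 7 / 6.127^0.1855 = 7 / 1.4 = 5.001
S₃ = 5.001 × 0.1833^0.1855 = 5.001 × 0.73 ≈ 3.651

3.7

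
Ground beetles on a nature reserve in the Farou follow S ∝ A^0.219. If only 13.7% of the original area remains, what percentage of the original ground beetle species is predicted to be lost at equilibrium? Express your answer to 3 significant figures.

S_new/S_old = (A_new/A_old)^z = 0.137^0.219
= exp(0.219 × ln 0.137) = exp(0.219 × -1.9878) = exp(-0.4353) ≈ 0.6471
Fraction lost = 1 − 0.6471 = 0.3529

35.3%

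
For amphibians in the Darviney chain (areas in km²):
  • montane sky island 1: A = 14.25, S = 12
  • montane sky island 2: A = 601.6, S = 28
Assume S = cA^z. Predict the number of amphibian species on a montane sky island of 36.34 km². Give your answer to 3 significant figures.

z = ln(28/12) / ln(601.6/14.25) = 0.8473 / 3.7428 = 0.2264
c = 12 / 14.25^0.2264 = 12 / 1.825 = 6.576
S₃ = 6.576 × 36.34^0.2264 = 6.576 × 2.255 ≈ 14.83

14.8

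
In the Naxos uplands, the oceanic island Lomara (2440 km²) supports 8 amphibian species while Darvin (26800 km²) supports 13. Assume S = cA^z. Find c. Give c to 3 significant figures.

1.65

z = ln(S₂/S₁) / ln(A₂/A₁) = ln(13/8) / ln(26800/2440) = 0.4855 / 2.3964 = 0.2026
c = S₁ / A₁^z = 8 / 2440^0.2026 = 8 / 4.856 = 1.647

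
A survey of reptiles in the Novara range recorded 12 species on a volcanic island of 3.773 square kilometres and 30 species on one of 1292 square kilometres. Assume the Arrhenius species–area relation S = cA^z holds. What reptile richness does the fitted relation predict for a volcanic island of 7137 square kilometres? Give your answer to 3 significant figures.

z = ln(30/12) / ln(1292/3.773) = 0.9163 / 5.8361 = 0.1570
c = 12 / 3.773^0.1570 = 12 / 1.232 = 9.742
S₃ = 9.742 × 7137^0.1570 = 9.742 × 4.027 ≈ 39.23

39.2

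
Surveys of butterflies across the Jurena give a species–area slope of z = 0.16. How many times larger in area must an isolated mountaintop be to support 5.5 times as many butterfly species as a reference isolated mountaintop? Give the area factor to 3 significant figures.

(A₂/A₁)^0.16 = 5.5, so A₂/A₁ = 5.5^(1/0.16) = 5.5^6.25
ln(A₂/A₁) = ln 5.5 / 0.16 = 1.7047 / 0.16 = 10.6547
A₂/A₁ = e^10.6547 ≈ 42390

42400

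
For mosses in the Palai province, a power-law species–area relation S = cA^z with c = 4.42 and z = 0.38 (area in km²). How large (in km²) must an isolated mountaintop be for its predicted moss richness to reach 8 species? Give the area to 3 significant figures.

8 = 4.42 × A^0.38  ⇒  A^0.38 = 8/4.42 = 1.81
ln A = ln(1.81) / 0.38 = 0.5933 / 0.38 = 1.5613
A = e^1.5613 ≈ 4.765 km²

4.77 km²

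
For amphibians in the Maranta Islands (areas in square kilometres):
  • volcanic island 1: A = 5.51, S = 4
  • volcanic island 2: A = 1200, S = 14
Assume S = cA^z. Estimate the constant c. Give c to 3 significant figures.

z = ln(S₂/S₁) / ln(A₂/A₁) = ln(14/4) / ln(1200/5.51) = 1.2528 / 5.3835 = 0.2327
c = S₁ / A₁^z = 4 / 5.51^0.2327 = 4 / 1.488 = 2.689

2.69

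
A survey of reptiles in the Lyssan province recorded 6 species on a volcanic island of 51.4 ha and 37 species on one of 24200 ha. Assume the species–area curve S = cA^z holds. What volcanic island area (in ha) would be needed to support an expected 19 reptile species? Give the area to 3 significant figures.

z = ln(37/6) / ln(24200/51.4) = 1.8192 / 6.1545 = 0.2956
c = 6 / 51.4^0.2956 = 6 / 3.204 = 1.872
A = (19/1.872)^(1/0.2956) ⇒ ln A = ln(10.15)/0.2956 = 7.8393
A = e^7.8393 ≈ 2538 ha

2540 ha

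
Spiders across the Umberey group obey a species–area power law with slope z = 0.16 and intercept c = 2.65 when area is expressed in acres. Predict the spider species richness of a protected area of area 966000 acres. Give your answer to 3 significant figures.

S = 2.65 × 966000^0.16
ln S = ln 2.65 + 0.16 × ln 966000 = 0.9746 + 0.16 × 13.7809 = 3.1795
S = e^3.1795 ≈ 24.03

24.0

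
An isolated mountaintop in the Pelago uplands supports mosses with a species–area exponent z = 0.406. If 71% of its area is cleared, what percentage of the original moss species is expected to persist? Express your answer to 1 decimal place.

60.5%

S_new/S_old = (A_new/A_old)^z = 0.29^0.406
= exp(0.406 × ln 0.29) = exp(0.406 × -1.2379) = exp(-0.5026) ≈ 0.605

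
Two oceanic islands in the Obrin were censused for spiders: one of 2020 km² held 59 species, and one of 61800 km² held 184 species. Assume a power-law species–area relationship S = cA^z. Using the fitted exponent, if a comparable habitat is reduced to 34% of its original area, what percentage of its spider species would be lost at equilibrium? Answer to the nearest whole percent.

30%

z = ln(184/59) / ln(61800/2020) = 1.1374 / 3.4208 = 0.3325
S_new/S_old = (A_new/A_old)^z = 0.34^0.3325 = exp(0.3325 × -1.0788) = 0.6986
Fraction lost = 1 − 0.6986 = 0.3014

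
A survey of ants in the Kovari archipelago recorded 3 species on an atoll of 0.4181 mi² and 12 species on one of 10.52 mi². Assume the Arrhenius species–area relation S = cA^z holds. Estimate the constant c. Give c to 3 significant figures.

4.36

z = ln(S₂/S₁) / ln(A₂/A₁) = ln(12/3) / ln(10.52/0.4181) = 1.3863 / 3.2253 = 0.4298
c = S₁ / A₁^z = 3 / 0.4181^0.4298 = 3 / 0.6874 = 4.364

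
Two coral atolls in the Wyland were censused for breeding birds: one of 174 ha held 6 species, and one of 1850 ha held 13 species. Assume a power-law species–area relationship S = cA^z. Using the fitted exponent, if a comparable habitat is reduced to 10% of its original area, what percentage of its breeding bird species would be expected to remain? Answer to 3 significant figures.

z = ln(13/6) / ln(1850/174) = 0.7732 / 2.3639 = 0.3271
S_new/S_old = (A_new/A_old)^z = 0.1^0.3271 = exp(0.3271 × -2.3026) = 0.4709

47.1%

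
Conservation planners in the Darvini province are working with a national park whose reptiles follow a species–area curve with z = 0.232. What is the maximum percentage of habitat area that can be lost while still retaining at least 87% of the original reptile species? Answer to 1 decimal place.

Need (A_new/A_old)^0.232 = 0.87, so A_new/A_old = 0.87^(1/0.232) = 0.87^4.31
ln(A_new/A_old) = ln 0.87 / 0.232 = -0.1393 / 0.232 = -0.6003
A_new/A_old = e^-0.6003 ≈ 0.5487
Fraction that can be lost = 1 − 0.5487 = 0.4513

45.1%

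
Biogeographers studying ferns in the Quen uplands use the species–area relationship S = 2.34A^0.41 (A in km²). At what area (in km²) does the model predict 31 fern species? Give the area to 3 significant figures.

31 = 2.34 × A^0.41  ⇒  A^0.41 = 31/2.34 = 13.25
ln A = ln(13.25) / 0.41 = 2.5838 / 0.41 = 6.3020
A = e^6.3020 ≈ 545.7 km²

546 km²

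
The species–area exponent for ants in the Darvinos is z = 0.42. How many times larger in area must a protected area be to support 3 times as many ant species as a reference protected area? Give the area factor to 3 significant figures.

(A₂/A₁)^0.42 = 3, so A₂/A₁ = 3^(1/0.42) = 3^2.381
ln(A₂/A₁) = ln 3 / 0.42 = 1.0986 / 0.42 = 2.6157
A₂/A₁ = e^2.6157 ≈ 13.68

13.7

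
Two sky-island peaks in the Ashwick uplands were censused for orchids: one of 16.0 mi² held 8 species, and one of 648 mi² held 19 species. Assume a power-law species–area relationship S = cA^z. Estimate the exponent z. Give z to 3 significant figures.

0.234

Taking logs: ln S = ln c + z ln A, so z = (ln S₂ − ln S₁)/(ln A₂ − ln A₁).
z = ln(19/8) / ln(648/16) = ln(2.375) / ln(40.5) = 0.8650 / 3.7013 = 0.2337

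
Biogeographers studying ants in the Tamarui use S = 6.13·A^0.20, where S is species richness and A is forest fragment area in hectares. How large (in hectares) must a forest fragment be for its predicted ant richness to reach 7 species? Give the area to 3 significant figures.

7 = 6.13 × A^0.2  ⇒  A^0.2 = 7/6.13 = 1.142
ln A = ln(1.142) / 0.2 = 0.1327 / 0.2 = 0.6636
A = e^0.6636 ≈ 1.942 hectares

1.94 hectares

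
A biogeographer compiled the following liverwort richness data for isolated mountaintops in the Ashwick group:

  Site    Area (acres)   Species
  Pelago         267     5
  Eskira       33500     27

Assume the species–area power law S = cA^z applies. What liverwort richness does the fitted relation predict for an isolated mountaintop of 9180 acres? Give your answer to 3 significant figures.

z = ln(27/5) / ln(33500/267) = 1.6864 / 4.8321 = 0.3490
c = 5 / 267^0.3490 = 5 / 7.028 = 0.7114
S₃ = 0.7114 × 9180^0.3490 = 0.7114 × 24.16 ≈ 17.19

17.2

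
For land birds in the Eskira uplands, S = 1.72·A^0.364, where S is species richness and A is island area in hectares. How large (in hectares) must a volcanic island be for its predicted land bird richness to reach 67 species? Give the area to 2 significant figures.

67 = 1.72 × A^0.364  ⇒  A^0.364 = 67/1.72 = 38.95
ln A = ln(38.95) / 0.364 = 3.6624 / 0.364 = 10.0615
A = e^10.0615 ≈ 23422 hectares

23000 hectares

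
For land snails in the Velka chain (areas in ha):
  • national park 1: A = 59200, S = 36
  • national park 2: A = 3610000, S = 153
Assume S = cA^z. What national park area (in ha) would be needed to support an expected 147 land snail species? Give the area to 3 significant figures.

z = ln(153/36) / ln(3610000/59200) = 1.4469 / 4.1105 = 0.3520
c = 36 / 59200^0.3520 = 36 / 47.85 = 0.7524
A = (147/0.7524)^(1/0.3520) ⇒ ln A = ln(195.4)/0.3520 = 14.9856
A = e^14.9856 ≈ 3222176 ha

3220000 ha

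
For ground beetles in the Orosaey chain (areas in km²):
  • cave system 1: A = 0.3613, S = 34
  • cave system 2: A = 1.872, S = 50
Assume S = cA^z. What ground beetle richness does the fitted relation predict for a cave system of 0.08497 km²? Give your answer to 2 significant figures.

24

z = ln(50/34) / ln(1.872/0.3613) = 0.3857 / 1.6451 = 0.2344
c = 34 / 0.3613^0.2344 = 34 / 0.7877 = 43.16
S₃ = 43.16 × 0.08497^0.2344 = 43.16 × 0.561 ≈ 24.22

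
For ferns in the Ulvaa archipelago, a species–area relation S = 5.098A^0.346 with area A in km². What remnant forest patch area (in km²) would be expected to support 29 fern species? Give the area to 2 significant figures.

29 = 5.098 × A^0.346  ⇒  A^0.346 = 29/5.098 = 5.689
ln A = ln(5.689) / 0.346 = 1.7384 / 0.346 = 5.0244
A = e^5.0244 ≈ 152.1 km²

150 km²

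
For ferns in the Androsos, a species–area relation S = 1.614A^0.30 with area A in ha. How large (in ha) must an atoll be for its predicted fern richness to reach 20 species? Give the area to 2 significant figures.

4400 ha

20 = 1.614 × A^0.3  ⇒  A^0.3 = 20/1.614 = 12.39
ln A = ln(12.39) / 0.3 = 2.5170 / 0.3 = 8.3901
A = e^8.3901 ≈ 4403 ha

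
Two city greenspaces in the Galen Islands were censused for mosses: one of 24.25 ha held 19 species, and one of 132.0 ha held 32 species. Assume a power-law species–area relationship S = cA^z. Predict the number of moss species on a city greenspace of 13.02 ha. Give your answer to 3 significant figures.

15.7

z = ln(32/19) / ln(132/24.25) = 0.5213 / 1.6944 = 0.3077
c = 19 / 24.25^0.3077 = 19 / 2.667 = 7.124
S₃ = 7.124 × 13.02^0.3077 = 7.124 × 2.203 ≈ 15.69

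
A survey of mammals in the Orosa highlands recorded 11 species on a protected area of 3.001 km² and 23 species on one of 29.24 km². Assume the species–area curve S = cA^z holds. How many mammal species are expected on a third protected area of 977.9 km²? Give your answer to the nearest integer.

72

z = ln(23/11) / ln(29.24/3.001) = 0.7376 / 2.2766 = 0.3240
c = 11 / 3.001^0.3240 = 11 / 1.428 = 7.705
S₃ = 7.705 × 977.9^0.3240 = 7.705 × 9.308 ≈ 71.71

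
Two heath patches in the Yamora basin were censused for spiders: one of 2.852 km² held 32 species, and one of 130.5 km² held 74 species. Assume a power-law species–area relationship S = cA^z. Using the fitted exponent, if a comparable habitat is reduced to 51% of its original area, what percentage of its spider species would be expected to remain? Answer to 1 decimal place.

86.3%

z = ln(74/32) / ln(130.5/2.852) = 0.8383 / 3.8234 = 0.2193
S_new/S_old = (A_new/A_old)^z = 0.51^0.2193 = exp(0.2193 × -0.6733) = 0.8627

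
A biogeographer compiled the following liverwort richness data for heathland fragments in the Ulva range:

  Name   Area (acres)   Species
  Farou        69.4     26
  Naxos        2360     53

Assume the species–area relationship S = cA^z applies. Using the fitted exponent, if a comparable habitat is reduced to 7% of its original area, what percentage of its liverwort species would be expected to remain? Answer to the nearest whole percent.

58%

z = ln(53/26) / ln(2360/69.4) = 0.7122 / 3.5265 = 0.2020
S_new/S_old = (A_new/A_old)^z = 0.07^0.2020 = exp(0.2020 × -2.6593) = 0.5845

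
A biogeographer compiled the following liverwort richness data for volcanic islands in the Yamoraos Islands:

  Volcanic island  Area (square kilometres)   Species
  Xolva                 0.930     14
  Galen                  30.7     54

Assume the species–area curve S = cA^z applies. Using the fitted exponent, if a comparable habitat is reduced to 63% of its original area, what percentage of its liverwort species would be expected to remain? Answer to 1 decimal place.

z = ln(54/14) / ln(30.7/0.93) = 1.3499 / 3.4968 = 0.3860
S_new/S_old = (A_new/A_old)^z = 0.63^0.3860 = exp(0.3860 × -0.4620) = 0.8366

83.7%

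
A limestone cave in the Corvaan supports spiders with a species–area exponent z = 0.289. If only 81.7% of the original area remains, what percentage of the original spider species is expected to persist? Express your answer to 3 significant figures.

94.3%

S_new/S_old = (A_new/A_old)^z = 0.817^0.289
= exp(0.289 × ln 0.817) = exp(0.289 × -0.2021) = exp(-0.0584) ≈ 0.9433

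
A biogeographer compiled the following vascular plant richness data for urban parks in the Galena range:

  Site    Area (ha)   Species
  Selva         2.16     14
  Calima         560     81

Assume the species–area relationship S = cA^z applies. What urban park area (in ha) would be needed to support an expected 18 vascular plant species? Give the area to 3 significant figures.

z = ln(81/14) / ln(560/2.16) = 1.7554 / 5.5578 = 0.3158
c = 14 / 2.16^0.3158 = 14 / 1.275 = 10.98
A = (18/10.98)^(1/0.3158) ⇒ ln A = ln(1.64)/0.3158 = 1.5658
A = e^1.5658 ≈ 4.787 ha

4.79 ha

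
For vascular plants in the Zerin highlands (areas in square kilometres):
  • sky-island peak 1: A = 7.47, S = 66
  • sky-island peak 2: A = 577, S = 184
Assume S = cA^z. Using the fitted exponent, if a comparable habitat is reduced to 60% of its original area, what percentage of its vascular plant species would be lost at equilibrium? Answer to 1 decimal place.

z = ln(184/66) / ln(577/7.47) = 1.0253 / 4.3469 = 0.2359
S_new/S_old = (A_new/A_old)^z = 0.6^0.2359 = exp(0.2359 × -0.5108) = 0.8865
Fraction lost = 1 − 0.8865 = 0.1135

11.4%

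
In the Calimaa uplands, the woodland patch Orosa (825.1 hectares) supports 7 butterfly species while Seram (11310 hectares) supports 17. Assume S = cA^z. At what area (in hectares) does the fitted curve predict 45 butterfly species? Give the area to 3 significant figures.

z = ln(17/7) / ln(11310/825.1) = 0.8873 / 2.6179 = 0.3389
c = 7 / 825.1^0.3389 = 7 / 9.739 = 0.7188
A = (45/0.7188)^(1/0.3389) ⇒ ln A = ln(62.61)/0.3389 = 12.2055
A = e^12.2055 ≈ 199895 hectares

200000 hectares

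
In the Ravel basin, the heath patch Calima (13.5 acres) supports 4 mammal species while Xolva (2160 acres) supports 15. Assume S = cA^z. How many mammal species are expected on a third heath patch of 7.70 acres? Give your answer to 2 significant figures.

3.5

z = ln(15/4) / ln(2160/13.5) = 1.3218 / 5.0752 = 0.2604
c = 4 / 13.5^0.2604 = 4 / 1.97 = 2.031
S₃ = 2.031 × 7.7^0.2604 = 2.031 × 1.702 ≈ 3.456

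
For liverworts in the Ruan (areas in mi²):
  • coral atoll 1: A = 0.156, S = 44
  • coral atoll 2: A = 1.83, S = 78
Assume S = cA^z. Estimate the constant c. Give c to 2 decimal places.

z = ln(S₂/S₁) / ln(A₂/A₁) = ln(78/44) / ln(1.83/0.156) = 0.5725 / 2.4622 = 0.2325
c = S₁ / A₁^z = 44 / 0.156^0.2325 = 44 / 0.6492 = 67.77

67.77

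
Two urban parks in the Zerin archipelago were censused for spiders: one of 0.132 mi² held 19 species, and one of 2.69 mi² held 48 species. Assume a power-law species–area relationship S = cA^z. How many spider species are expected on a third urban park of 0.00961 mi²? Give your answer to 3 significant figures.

8.49

z = ln(48/19) / ln(2.69/0.132) = 0.9268 / 3.0145 = 0.3074
c = 19 / 0.132^0.3074 = 19 / 0.5366 = 35.41
S₃ = 35.41 × 0.00961^0.3074 = 35.41 × 0.2398 ≈ 8.491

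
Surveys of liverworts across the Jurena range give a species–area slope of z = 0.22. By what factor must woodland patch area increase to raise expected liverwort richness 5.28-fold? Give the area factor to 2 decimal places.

(A₂/A₁)^0.22 = 5.28, so A₂/A₁ = 5.28^(1/0.22) = 5.28^4.545
ln(A₂/A₁) = ln 5.28 / 0.22 = 1.6639 / 0.22 = 7.5633
A₂/A₁ = e^7.5633 ≈ 1926

1926.19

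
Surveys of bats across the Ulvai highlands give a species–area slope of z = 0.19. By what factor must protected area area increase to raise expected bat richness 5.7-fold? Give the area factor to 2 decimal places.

(A₂/A₁)^0.19 = 5.7, so A₂/A₁ = 5.7^(1/0.19) = 5.7^5.263
ln(A₂/A₁) = ln 5.7 / 0.19 = 1.7405 / 0.19 = 9.1603
A₂/A₁ = e^9.1603 ≈ 9512

9512.37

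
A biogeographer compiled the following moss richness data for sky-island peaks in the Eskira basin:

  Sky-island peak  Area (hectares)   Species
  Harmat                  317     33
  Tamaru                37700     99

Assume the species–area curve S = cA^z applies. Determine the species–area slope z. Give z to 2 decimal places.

Taking logs: ln S = ln c + z ln A, so z = (ln S₂ − ln S₁)/(ln A₂ − ln A₁).
z = ln(99/33) / ln(37700/317) = ln(3) / ln(118.9) = 1.0986 / 4.7785 = 0.2299

0.23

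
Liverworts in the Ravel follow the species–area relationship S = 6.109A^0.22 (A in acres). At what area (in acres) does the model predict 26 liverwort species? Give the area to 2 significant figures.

26 = 6.109 × A^0.22  ⇒  A^0.22 = 26/6.109 = 4.256
ln A = ln(4.256) / 0.22 = 1.4483 / 0.22 = 6.5833
A = e^6.5833 ≈ 722.9 acres

720 acres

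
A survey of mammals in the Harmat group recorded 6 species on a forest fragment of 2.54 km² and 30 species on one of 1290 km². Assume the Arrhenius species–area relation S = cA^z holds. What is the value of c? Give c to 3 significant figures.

z = ln(S₂/S₁) / ln(A₂/A₁) = ln(30/6) / ln(1290/2.54) = 1.6094 / 6.2302 = 0.2583
c = S₁ / A₁^z = 6 / 2.54^0.2583 = 6 / 1.272 = 4.716

4.72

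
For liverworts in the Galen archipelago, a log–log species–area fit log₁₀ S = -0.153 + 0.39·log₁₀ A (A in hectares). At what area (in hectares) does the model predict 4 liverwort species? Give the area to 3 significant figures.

4 = 0.7031 × A^0.39  ⇒  A^0.39 = 4/0.7031 = 5.689
ln A = ln(5.689) / 0.39 = 1.7386 / 0.39 = 4.4579
A = e^4.4579 ≈ 86.31 hectares

86.3 hectares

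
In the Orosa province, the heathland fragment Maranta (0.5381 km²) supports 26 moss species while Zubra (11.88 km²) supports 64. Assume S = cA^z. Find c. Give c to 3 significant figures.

31.1

z = ln(S₂/S₁) / ln(A₂/A₁) = ln(64/26) / ln(11.88/0.5381) = 0.9008 / 3.0946 = 0.2911
c = S₁ / A₁^z = 26 / 0.5381^0.2911 = 26 / 0.8349 = 31.14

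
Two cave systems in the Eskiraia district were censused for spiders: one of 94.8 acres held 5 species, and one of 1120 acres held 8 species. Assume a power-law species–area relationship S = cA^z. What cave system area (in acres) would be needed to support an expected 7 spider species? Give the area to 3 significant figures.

z = ln(8/5) / ln(1120/94.8) = 0.4700 / 2.4693 = 0.1903
c = 5 / 94.8^0.1903 = 5 / 2.378 = 2.102
A = (7/2.102)^(1/0.1903) ⇒ ln A = ln(3.33)/0.1903 = 6.3195
A = e^6.3195 ≈ 555.3 acres

555 acres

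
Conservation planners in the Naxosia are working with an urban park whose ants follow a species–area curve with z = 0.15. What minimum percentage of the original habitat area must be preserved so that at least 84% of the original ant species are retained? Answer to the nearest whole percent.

Need (A_new/A_old)^0.15 = 0.84, so A_new/A_old = 0.84^(1/0.15) = 0.84^6.667
ln(A_new/A_old) = ln 0.84 / 0.15 = -0.1744 / 0.15 = -1.1624
A_new/A_old = e^-1.1624 ≈ 0.3127

31%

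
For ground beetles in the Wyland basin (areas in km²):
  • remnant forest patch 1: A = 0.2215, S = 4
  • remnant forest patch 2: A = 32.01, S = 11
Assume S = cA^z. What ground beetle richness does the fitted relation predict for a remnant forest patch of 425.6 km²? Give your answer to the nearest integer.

z = ln(11/4) / ln(32.01/0.2215) = 1.0116 / 4.9734 = 0.2034
c = 4 / 0.2215^0.2034 = 4 / 0.7359 = 5.435
S₃ = 5.435 × 425.6^0.2034 = 5.435 × 3.426 ≈ 18.62

19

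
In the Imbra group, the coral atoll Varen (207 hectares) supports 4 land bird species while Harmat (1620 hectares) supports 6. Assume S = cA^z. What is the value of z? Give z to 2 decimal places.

0.20

Taking logs: ln S = ln c + z ln A, so z = (ln S₂ − ln S₁)/(ln A₂ − ln A₁).
z = ln(6/4) / ln(1620/207) = ln(1.5) / ln(7.826) = 0.4055 / 2.0575 = 0.1971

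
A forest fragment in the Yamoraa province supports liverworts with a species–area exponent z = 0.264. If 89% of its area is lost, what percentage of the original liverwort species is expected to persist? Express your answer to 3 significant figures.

55.8%

S_new/S_old = (A_new/A_old)^z = 0.11^0.264
= exp(0.264 × ln 0.11) = exp(0.264 × -2.2073) = exp(-0.5827) ≈ 0.5584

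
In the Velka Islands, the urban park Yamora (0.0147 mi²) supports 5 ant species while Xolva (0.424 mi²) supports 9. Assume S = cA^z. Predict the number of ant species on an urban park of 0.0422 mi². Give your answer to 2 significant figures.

z = ln(9/5) / ln(0.424/0.0147) = 0.5878 / 3.3619 = 0.1748
c = 5 / 0.0147^0.1748 = 5 / 0.4782 = 10.46
S₃ = 10.46 × 0.0422^0.1748 = 10.46 × 0.575 ≈ 6.012

6.0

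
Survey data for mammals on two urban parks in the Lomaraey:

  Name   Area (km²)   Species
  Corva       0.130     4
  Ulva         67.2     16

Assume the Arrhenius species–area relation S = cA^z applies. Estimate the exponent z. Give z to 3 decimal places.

Taking logs: ln S = ln c + z ln A, so z = (ln S₂ − ln S₁)/(ln A₂ − ln A₁).
z = ln(16/4) / ln(67.2/0.13) = ln(4) / ln(516.9) = 1.3863 / 6.2479 = 0.2219

0.222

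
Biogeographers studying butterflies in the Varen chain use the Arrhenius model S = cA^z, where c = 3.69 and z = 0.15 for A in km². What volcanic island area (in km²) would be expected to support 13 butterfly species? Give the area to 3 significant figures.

13 = 3.69 × A^0.15  ⇒  A^0.15 = 13/3.69 = 3.523
ln A = ln(3.523) / 0.15 = 1.2593 / 0.15 = 8.3955
A = e^8.3955 ≈ 4427 km²

4430 km²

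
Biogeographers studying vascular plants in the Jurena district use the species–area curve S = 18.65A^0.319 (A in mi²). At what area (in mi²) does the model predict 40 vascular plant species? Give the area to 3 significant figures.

10.9 mi²

40 = 18.65 × A^0.319  ⇒  A^0.319 = 40/18.65 = 2.145
ln A = ln(2.145) / 0.319 = 0.7630 / 0.319 = 2.3920
A = e^2.3920 ≈ 10.93 mi²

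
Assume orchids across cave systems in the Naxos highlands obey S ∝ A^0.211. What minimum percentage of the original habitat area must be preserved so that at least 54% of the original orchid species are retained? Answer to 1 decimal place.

5.4%

Need (A_new/A_old)^0.211 = 0.54, so A_new/A_old = 0.54^(1/0.211) = 0.54^4.739
ln(A_new/A_old) = ln 0.54 / 0.211 = -0.6162 / 0.211 = -2.9203
A_new/A_old = e^-2.9203 ≈ 0.05392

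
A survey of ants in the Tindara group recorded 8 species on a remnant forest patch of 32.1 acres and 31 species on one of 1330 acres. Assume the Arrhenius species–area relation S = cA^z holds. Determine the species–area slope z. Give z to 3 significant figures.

0.364

Taking logs: ln S = ln c + z ln A, so z = (ln S₂ − ln S₁)/(ln A₂ − ln A₁).
z = ln(31/8) / ln(1330/32.1) = ln(3.875) / ln(41.43) = 1.3545 / 3.7241 = 0.3637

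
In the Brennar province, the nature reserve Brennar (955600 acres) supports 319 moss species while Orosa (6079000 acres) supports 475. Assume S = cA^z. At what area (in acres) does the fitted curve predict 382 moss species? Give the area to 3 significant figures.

2210000 acres

z = ln(475/319) / ln(6079000/955600) = 0.3981 / 1.8503 = 0.2152
c = 319 / 955600^0.2152 = 319 / 19.35 = 16.48
A = (382/16.48)^(1/0.2152) ⇒ ln A = ln(23.18)/0.2152 = 14.6077
A = e^14.6077 ≈ 2208227 acres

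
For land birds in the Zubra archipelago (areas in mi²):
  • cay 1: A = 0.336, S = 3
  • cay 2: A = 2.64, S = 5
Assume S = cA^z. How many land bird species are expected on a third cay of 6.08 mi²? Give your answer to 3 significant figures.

z = ln(5/3) / ln(2.64/0.336) = 0.5108 / 2.0614 = 0.2478
c = 3 / 0.336^0.2478 = 3 / 0.7632 = 3.931
S₃ = 3.931 × 6.08^0.2478 = 3.931 × 1.564 ≈ 6.148

6.15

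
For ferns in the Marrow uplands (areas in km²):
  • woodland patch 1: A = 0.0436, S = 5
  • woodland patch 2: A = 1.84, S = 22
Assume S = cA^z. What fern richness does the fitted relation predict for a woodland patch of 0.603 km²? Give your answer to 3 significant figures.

z = ln(22/5) / ln(1.84/0.0436) = 1.4816 / 3.7425 = 0.3959
c = 5 / 0.0436^0.3959 = 5 / 0.2893 = 17.28
S₃ = 17.28 × 0.603^0.3959 = 17.28 × 0.8185 ≈ 14.15

14.1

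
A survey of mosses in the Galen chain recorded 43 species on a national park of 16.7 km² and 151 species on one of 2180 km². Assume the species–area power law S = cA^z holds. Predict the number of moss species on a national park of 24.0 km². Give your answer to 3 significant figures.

47.2

z = ln(151/43) / ln(2180/16.7) = 1.2561 / 4.8717 = 0.2578
c = 43 / 16.7^0.2578 = 43 / 2.067 = 20.81
S₃ = 20.81 × 24^0.2578 = 20.81 × 2.269 ≈ 47.21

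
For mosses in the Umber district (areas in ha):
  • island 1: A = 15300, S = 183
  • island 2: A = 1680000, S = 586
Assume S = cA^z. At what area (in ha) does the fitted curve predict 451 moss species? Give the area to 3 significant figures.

z = ln(586/183) / ln(1680000/15300) = 1.1638 / 4.6987 = 0.2477
c = 183 / 15300^0.2477 = 183 / 10.88 = 16.82
A = (451/16.82)^(1/0.2477) ⇒ ln A = ln(26.81)/0.2477 = 13.2771
A = e^13.2771 ≈ 583698 ha

584000 ha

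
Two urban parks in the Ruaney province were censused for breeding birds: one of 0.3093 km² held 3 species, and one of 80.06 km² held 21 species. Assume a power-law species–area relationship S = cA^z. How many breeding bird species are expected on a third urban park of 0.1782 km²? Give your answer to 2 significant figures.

z = ln(21/3) / ln(80.06/0.3093) = 1.9459 / 5.5562 = 0.3502
c = 3 / 0.3093^0.3502 = 3 / 0.663 = 4.525
S₃ = 4.525 × 0.1782^0.3502 = 4.525 × 0.5466 ≈ 2.473

2.5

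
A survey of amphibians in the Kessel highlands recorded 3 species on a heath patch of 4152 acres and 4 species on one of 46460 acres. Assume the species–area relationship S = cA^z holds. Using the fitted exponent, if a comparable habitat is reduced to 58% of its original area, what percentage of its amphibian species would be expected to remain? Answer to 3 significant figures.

z = ln(4/3) / ln(46460/4152) = 0.2877 / 2.4150 = 0.1191
S_new/S_old = (A_new/A_old)^z = 0.58^0.1191 = exp(0.1191 × -0.5447) = 0.9372

93.7%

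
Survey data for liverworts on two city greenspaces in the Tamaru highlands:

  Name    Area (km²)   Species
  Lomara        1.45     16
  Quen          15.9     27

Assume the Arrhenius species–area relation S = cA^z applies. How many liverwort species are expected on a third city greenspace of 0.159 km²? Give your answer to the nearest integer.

z = ln(27/16) / ln(15.9/1.45) = 0.5232 / 2.3948 = 0.2185
c = 16 / 1.45^0.2185 = 16 / 1.085 = 14.75
S₃ = 14.75 × 0.159^0.2185 = 14.75 × 0.6691 ≈ 9.871

10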